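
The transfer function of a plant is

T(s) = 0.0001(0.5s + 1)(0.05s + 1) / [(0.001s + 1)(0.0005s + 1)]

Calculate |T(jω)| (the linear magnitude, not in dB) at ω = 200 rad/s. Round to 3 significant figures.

At ω = 200 rad/s:
zero (1 + j200·0.5) = 1 + j100 → |·| ≈ 100, ∠ ≈ 89.43°
zero (1 + j200·0.05) = 1 + j10 → |·| ≈ 10.05, ∠ ≈ 84.29°
pole (1 + j200·0.001) = 1 + j0.2 → |·| ≈ 1.0198, ∠ ≈ 11.31°
pole (1 + j200·0.0005) = 1 + j0.1 → |·| ≈ 1.005, ∠ ≈ 5.71°
|T| = 0.0001 · 100 · 10.05 / (1.0198 · 1.005) ≈ 0.098058

0.0981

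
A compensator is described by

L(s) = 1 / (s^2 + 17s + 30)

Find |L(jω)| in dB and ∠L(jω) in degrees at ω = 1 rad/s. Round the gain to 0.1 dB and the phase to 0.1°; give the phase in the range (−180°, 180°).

-30.5 dB, -30.4°

Substitute s = j1:
Numerator: 1 = 1 + j0
Denominator: (j1)^2 + 17(j1) + 30 = 29 + j17
|N| = √(1² + 0²) ≈ 1, ∠N ≈ 0.00°
|D| = √(29² + 17²) ≈ 33.615, ∠D ≈ 30.38°
|L| = 1 / 33.615 ≈ 0.029749
Gain = 20 log₁₀(0.029749) ≈ -30.53 dB
∠L = 0.00° − 30.38° = -30.38°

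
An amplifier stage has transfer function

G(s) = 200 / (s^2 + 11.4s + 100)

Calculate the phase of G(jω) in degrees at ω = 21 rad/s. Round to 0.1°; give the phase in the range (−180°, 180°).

-144.9°

At s = jω = j21:
quadratic: (j21)² + 11.4·j21 + 100 = -341 + j239.4 → |·| ≈ 416.65, ∠ ≈ 144.93°
∠G = 0.00° − 144.93° = -144.93°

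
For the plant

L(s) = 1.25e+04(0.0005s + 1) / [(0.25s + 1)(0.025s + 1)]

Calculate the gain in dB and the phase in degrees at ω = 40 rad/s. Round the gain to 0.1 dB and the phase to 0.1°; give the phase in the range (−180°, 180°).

At ω = 40 rad/s:
zero (1 + j40·0.0005) = 1 + j0.02 → |·| ≈ 1.0002, ∠ ≈ 1.15°
pole (1 + j40·0.25) = 1 + j10 → |·| ≈ 10.05, ∠ ≈ 84.29°
pole (1 + j40·0.025) = 1 + j1 → |·| ≈ 1.4142, ∠ ≈ 45.00°
|L| = 1.25e+04 · 1.0002 / (10.05 · 1.4142) ≈ 879.67
Gain = 20 log₁₀(879.67) ≈ 58.89 dB
∠L = (1.15°) − (84.29° + 45.00°) = -128.14°

58.9 dB, -128.1°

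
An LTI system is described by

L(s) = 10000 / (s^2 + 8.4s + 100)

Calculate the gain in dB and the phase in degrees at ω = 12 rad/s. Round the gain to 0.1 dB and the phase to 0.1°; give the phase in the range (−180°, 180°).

39.2 dB, -113.6°

At s = jω = j12:
quadratic: (j12)² + 8.4·j12 + 100 = -44 + j100.8 → |·| ≈ 109.98, ∠ ≈ 113.58°
|L| = 10000 / 109.98 ≈ 90.926
Gain = 20 log₁₀(90.926) ≈ 39.17 dB
∠L = 0.00° − 113.58° = -113.58°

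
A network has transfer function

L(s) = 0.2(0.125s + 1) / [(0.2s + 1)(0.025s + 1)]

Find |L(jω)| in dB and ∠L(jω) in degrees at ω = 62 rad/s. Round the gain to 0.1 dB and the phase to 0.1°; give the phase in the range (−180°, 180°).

At ω = 62 rad/s:
zero (1 + j62·0.125) = 1 + j7.75 → |·| ≈ 7.8142, ∠ ≈ 82.65°
pole (1 + j62·0.2) = 1 + j12.4 → |·| ≈ 12.44, ∠ ≈ 85.39°
pole (1 + j62·0.025) = 1 + j1.55 → |·| ≈ 1.8446, ∠ ≈ 57.17°
|L| = 0.2 · 7.8142 / (12.44 · 1.8446) ≈ 0.068107
Gain = 20 log₁₀(0.068107) ≈ -23.34 dB
∠L = (82.65°) − (85.39° + 57.17°) = -59.91°

-23.3 dB, -59.9°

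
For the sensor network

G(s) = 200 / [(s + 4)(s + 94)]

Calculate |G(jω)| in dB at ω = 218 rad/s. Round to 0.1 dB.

-48.3 dB

At s = jω = j218:
pole (s+4): 4 + j218 → |·| = √(4²+218²) = √47540 ≈ 218.04, ∠ = arctan(218/4) ≈ 88.95°
pole (s+94): 94 + j218 → |·| = √(94²+218²) = √56360 ≈ 237.4, ∠ = arctan(218/94) ≈ 66.67°
|G| = 200 / 51763 ≈ 0.0038638
Gain = 20 log₁₀(0.0038638) ≈ -48.26 dB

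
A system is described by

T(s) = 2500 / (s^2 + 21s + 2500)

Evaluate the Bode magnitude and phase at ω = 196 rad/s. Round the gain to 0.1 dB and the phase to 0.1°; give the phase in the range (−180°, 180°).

-23.2 dB, -173.5°

At s = jω = j196:
quadratic: (j196)² + 21·j196 + 2500 = -35916 + j4116 → |·| ≈ 36151, ∠ ≈ 173.46°
|T| = 2500 / 36151 ≈ 0.069154
Gain = 20 log₁₀(0.069154) ≈ -23.20 dB
∠T = 0.00° − 173.46° = -173.46°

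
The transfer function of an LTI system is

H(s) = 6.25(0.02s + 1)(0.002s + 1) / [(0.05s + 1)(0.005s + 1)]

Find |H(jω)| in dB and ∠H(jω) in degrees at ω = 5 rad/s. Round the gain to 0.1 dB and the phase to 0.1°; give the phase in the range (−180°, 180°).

At ω = 5 rad/s:
zero (1 + j5·0.02) = 1 + j0.1 → |·| ≈ 1.005, ∠ ≈ 5.71°
zero (1 + j5·0.002) = 1 + j0.01 → |·| ≈ 1, ∠ ≈ 0.57°
pole (1 + j5·0.05) = 1 + j0.25 → |·| ≈ 1.0308, ∠ ≈ 14.04°
pole (1 + j5·0.005) = 1 + j0.025 → |·| ≈ 1.0003, ∠ ≈ 1.43°
|H| = 6.25 · 1.005 · 1 / (1.0308 · 1.0003) ≈ 6.0917
Gain = 20 log₁₀(6.0917) ≈ 15.69 dB
∠H = (5.71° + 0.57°) − (14.04° + 1.43°) = -9.19°

15.7 dB, -9.2°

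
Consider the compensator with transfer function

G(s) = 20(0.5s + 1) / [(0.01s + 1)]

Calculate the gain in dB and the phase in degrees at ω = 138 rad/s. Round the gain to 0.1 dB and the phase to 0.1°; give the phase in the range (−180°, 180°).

58.2 dB, 35.1°

At ω = 138 rad/s:
zero (1 + j138·0.5) = 1 + j69 → |·| ≈ 69.007, ∠ ≈ 89.17°
pole (1 + j138·0.01) = 1 + j1.38 → |·| ≈ 1.7042, ∠ ≈ 54.07°
|G| = 20 · 69.007 / (1.7042) ≈ 809.85
Gain = 20 log₁₀(809.85) ≈ 58.17 dB
∠G = (89.17°) − (54.07°) = 35.10°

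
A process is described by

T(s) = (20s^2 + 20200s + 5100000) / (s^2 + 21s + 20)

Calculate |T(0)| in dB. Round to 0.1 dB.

108.1 dB

T(0) = 5100000 / 20 = 2.55e+05
20 log₁₀(2.55e+05) ≈ 108.13 dB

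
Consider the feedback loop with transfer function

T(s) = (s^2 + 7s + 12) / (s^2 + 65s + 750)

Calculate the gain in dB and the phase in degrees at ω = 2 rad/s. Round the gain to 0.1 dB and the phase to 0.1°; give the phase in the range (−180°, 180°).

Substitute s = j2:
Numerator: (j2)^2 + 7(j2) + 12 = 8 + j14
Denominator: (j2)^2 + 65(j2) + 750 = 746 + j130
|N| = √(8² + 14²) ≈ 16.125, ∠N ≈ 60.26°
|D| = √(746² + 130²) ≈ 757.24, ∠D ≈ 9.89°
|T| = 16.125 / 757.24 ≈ 0.021294
Gain = 20 log₁₀(0.021294) ≈ -33.43 dB
∠T = 60.26° − 9.89° = 50.37°

-33.4 dB, 50.4°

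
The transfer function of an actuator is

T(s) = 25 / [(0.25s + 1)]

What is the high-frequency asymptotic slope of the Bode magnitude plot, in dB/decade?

-20 dB/decade

Each pole contributes −20 dB/decade at high frequency; each zero contributes +20 dB/decade.
Net: 0 zero(s) − 1 pole(s) → -20 dB/decade.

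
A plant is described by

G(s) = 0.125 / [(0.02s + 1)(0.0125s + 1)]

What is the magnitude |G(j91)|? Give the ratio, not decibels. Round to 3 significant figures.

0.0397

At ω = 91 rad/s:
pole (1 + j91·0.02) = 1 + j1.82 → |·| ≈ 2.0766, ∠ ≈ 61.21°
pole (1 + j91·0.0125) = 1 + j1.1375 → |·| ≈ 1.5146, ∠ ≈ 48.68°
|G| = 0.125 · 1 / (2.0766 · 1.5146) ≈ 0.039743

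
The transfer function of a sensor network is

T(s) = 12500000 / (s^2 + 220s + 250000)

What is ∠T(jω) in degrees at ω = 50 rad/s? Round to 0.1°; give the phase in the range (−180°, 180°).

At s = jω = j50:
quadratic: (j50)² + 220·j50 + 250000 = 247500 + j11000 → |·| ≈ 2.4774e+05, ∠ ≈ 2.54°
∠T = 0.00° − 2.54° = -2.54°

-2.5°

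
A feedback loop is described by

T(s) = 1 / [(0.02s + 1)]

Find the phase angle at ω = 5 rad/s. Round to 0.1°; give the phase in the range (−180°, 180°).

-5.7°

At ω = 5 rad/s:
pole (1 + j5·0.02) = 1 + j0.1 → |·| ≈ 1.005, ∠ ≈ 5.71°
∠T = (0°) − (5.71°) = -5.71°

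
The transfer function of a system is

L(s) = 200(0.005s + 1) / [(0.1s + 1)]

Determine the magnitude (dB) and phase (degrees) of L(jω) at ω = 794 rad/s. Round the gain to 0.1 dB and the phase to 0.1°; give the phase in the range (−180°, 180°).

20.3 dB, -13.4°

At ω = 794 rad/s:
zero (1 + j794·0.005) = 1 + j3.97 → |·| ≈ 4.094, ∠ ≈ 75.86°
pole (1 + j794·0.1) = 1 + j79.4 → |·| ≈ 79.406, ∠ ≈ 89.28°
|L| = 200 · 4.094 / (79.406) ≈ 10.312
Gain = 20 log₁₀(10.312) ≈ 20.27 dB
∠L = (75.86°) − (89.28°) = -13.42°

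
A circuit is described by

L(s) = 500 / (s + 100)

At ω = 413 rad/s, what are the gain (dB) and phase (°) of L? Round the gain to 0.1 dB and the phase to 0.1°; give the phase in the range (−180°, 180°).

1.4 dB, -76.4°

At s = jω = j413:
pole (s+100): 100 + j413 → |·| = √(100²+413²) = √180569 ≈ 424.93, ∠ = arctan(413/100) ≈ 76.39°
|L| = 500 / 424.93 ≈ 1.1767
Gain = 20 log₁₀(1.1767) ≈ 1.41 dB
∠L = 0.00° − 76.39° = -76.39°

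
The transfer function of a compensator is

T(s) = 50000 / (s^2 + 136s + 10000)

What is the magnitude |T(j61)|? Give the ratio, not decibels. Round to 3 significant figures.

4.81

At s = jω = j61:
quadratic: (j61)² + 136·j61 + 10000 = 6279 + j8296 → |·| ≈ 10404, ∠ ≈ 52.88°
|T| = 50000 / 10404 ≈ 4.8058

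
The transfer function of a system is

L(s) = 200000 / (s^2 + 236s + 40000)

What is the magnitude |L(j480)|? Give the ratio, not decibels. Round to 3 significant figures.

0.903

At s = jω = j480:
quadratic: (j480)² + 236·j480 + 40000 = -190400 + j113280 → |·| ≈ 2.2155e+05, ∠ ≈ 149.25°
|L| = 200000 / 2.2155e+05 ≈ 0.90273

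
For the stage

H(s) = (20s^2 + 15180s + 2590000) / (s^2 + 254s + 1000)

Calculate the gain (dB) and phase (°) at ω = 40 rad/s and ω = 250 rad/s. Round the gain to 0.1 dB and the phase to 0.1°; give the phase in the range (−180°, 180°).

Substitute s = j40:
Numerator: 20(j40)^2 + 15180(j40) + 2590000 = 2558000 + j607200
Denominator: (j40)^2 + 254(j40) + 1000 = -600 + j10160
|N| = √(2558000² + 607200²) ≈ 2.6291e+06, ∠N ≈ 13.35°
|D| = √(600² + 10160²) ≈ 10178, ∠D ≈ 93.38°
|H| = 2.6291e+06 / 10178 ≈ 258.31
Gain = 20 log₁₀(258.31) ≈ 48.24 dB
∠H = 13.35° − 93.38° = -80.03°

Substitute s = j250:
Numerator: 20(j250)^2 + 15180(j250) + 2590000 = 1340000 + j3795000
Denominator: (j250)^2 + 254(j250) + 1000 = -61500 + j63500
|N| = √(1340000² + 3795000²) ≈ 4.0246e+06, ∠N ≈ 70.55°
|D| = √(61500² + 63500²) ≈ 88400, ∠D ≈ 134.08°
|H| = 4.0246e+06 / 88400 ≈ 45.527
Gain = 20 log₁₀(45.527) ≈ 33.17 dB
∠H = 70.55° − 134.08° = -63.53°

ω = 40: 48.2 dB, -80.0°; ω = 250: 33.2 dB, -63.5°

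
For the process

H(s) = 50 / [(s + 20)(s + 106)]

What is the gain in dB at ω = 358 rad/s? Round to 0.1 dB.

At s = jω = j358:
pole (s+20): 20 + j358 → |·| = √(20²+358²) = √128564 ≈ 358.56, ∠ = arctan(358/20) ≈ 86.80°
pole (s+106): 106 + j358 → |·| = √(106²+358²) = √139400 ≈ 373.36, ∠ = arctan(358/106) ≈ 73.51°
|H| = 50 / 1.3387e+05 ≈ 0.0003735
Gain = 20 log₁₀(0.0003735) ≈ -68.55 dB

-68.6 dB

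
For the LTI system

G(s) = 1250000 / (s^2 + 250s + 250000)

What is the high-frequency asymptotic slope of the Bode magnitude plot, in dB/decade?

-40 dB/decade

Each pole contributes −20 dB/decade at high frequency; each zero contributes +20 dB/decade.
Net: 0 zero(s) − 2 pole(s) → -40 dB/decade.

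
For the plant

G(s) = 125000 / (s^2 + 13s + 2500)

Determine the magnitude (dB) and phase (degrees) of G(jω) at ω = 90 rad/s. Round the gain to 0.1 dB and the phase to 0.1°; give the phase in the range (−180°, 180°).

At s = jω = j90:
quadratic: (j90)² + 13·j90 + 2500 = -5600 + j1170 → |·| ≈ 5720.9, ∠ ≈ 168.20°
|G| = 125000 / 5720.9 ≈ 21.85
Gain = 20 log₁₀(21.85) ≈ 26.79 dB
∠G = 0.00° − 168.20° = -168.20°

26.8 dB, -168.2°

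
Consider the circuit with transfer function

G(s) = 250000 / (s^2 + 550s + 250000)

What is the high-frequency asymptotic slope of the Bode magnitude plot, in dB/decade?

-40 dB/decade

Each pole contributes −20 dB/decade at high frequency; each zero contributes +20 dB/decade.
Net: 0 zero(s) − 2 pole(s) → -40 dB/decade.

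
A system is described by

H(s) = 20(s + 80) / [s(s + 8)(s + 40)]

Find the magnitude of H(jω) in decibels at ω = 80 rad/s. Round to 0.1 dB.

-48.1 dB

At s = jω = j80:
zero (s+80): 80 + j80 → |·| = √(80²+80²) = √12800 ≈ 113.14, ∠ = arctan(80/80) ≈ 45.00°
pole (s+8): 8 + j80 → |·| = √(8²+80²) = √6464 ≈ 80.399, ∠ = arctan(80/8) ≈ 84.29°
pole (s+40): 40 + j80 → |·| = √(40²+80²) = √8000 ≈ 89.443, ∠ = arctan(80/40) ≈ 63.43°
pole at origin: |s| = 80, ∠ = 90.00° (in denominator)
|H| = 20 · 113.14 / 5.7529e+05 ≈ 0.0039333
Gain = 20 log₁₀(0.0039333) ≈ -48.10 dB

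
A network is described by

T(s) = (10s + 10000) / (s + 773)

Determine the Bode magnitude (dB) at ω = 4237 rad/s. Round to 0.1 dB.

Substitute s = j4237:
Numerator: 10(j4237) + 10000 = 10000 + j42370
Denominator: (j4237) + 773 = 773 + j4237
|N| = √(10000² + 42370²) ≈ 43534, ∠N ≈ 76.72°
|D| = √(773² + 4237²) ≈ 4306.9, ∠D ≈ 79.66°
|T| = 43534 / 4306.9 ≈ 10.108
Gain = 20 log₁₀(10.108) ≈ 20.09 dB

20.1 dB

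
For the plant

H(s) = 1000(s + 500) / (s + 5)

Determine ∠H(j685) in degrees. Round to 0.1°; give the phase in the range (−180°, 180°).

-35.7°

At s = jω = j685:
zero (s+500): 500 + j685 → |·| = √(500²+685²) = √719225 ≈ 848.07, ∠ = arctan(685/500) ≈ 53.87°
pole (s+5): 5 + j685 → |·| = √(5²+685²) = √469250 ≈ 685.02, ∠ = arctan(685/5) ≈ 89.58°
∠H = 53.87° − 89.58° = -35.71°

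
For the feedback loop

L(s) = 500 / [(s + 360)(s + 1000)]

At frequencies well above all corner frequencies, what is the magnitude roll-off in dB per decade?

Each pole contributes −20 dB/decade at high frequency; each zero contributes +20 dB/decade.
Net: 0 zero(s) − 2 pole(s) → -40 dB/decade.

-40 dB/decade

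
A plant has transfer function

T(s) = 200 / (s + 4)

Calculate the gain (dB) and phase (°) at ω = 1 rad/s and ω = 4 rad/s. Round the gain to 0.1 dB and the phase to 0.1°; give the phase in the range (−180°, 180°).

ω = 1: 33.7 dB, -14.0°; ω = 4: 31.0 dB, -45.0°

Substitute s = j1:
Numerator: 200 = 200 + j0
Denominator: (j1) + 4 = 4 + j1
|N| = √(200² + 0²) ≈ 200, ∠N ≈ 0.00°
|D| = √(4² + 1²) ≈ 4.1231, ∠D ≈ 14.04°
|T| = 200 / 4.1231 ≈ 48.507
Gain = 20 log₁₀(48.507) ≈ 33.72 dB
∠T = 0.00° − 14.04° = -14.04°

Substitute s = j4:
Numerator: 200 = 200 + j0
Denominator: (j4) + 4 = 4 + j4
|N| = √(200² + 0²) ≈ 200, ∠N ≈ 0.00°
|D| = √(4² + 4²) ≈ 5.6569, ∠D ≈ 45.00°
|T| = 200 / 5.6569 ≈ 35.355
Gain = 20 log₁₀(35.355) ≈ 30.97 dB
∠T = 0.00° − 45.00° = -45.00°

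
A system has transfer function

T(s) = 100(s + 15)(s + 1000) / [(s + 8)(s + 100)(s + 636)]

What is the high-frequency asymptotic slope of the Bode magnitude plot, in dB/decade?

Each pole contributes −20 dB/decade at high frequency; each zero contributes +20 dB/decade.
Net: 2 zero(s) − 3 pole(s) → -20 dB/decade.

-20 dB/decade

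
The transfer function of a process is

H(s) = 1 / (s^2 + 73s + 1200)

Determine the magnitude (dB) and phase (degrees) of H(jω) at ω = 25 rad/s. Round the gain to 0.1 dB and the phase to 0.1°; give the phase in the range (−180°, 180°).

-65.6 dB, -72.5°

Substitute s = j25:
Numerator: 1 = 1 + j0
Denominator: (j25)^2 + 73(j25) + 1200 = 575 + j1825
|N| = √(1² + 0²) ≈ 1, ∠N ≈ 0.00°
|D| = √(575² + 1825²) ≈ 1913.4, ∠D ≈ 72.51°
|H| = 1 / 1913.4 ≈ 0.00052263
Gain = 20 log₁₀(0.00052263) ≈ -65.64 dB
∠H = 0.00° − 72.51° = -72.51°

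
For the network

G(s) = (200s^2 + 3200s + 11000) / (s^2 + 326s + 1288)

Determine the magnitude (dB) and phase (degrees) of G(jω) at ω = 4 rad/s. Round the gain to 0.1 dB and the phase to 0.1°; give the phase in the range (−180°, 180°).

18.3 dB, 12.9°

Substitute s = j4:
Numerator: 200(j4)^2 + 3200(j4) + 11000 = 7800 + j12800
Denominator: (j4)^2 + 326(j4) + 1288 = 1272 + j1304
|N| = √(7800² + 12800²) ≈ 14989, ∠N ≈ 58.64°
|D| = √(1272² + 1304²) ≈ 1821.6, ∠D ≈ 45.71°
|G| = 14989 / 1821.6 ≈ 8.2285
Gain = 20 log₁₀(8.2285) ≈ 18.31 dB
∠G = 58.64° − 45.71° = 12.93°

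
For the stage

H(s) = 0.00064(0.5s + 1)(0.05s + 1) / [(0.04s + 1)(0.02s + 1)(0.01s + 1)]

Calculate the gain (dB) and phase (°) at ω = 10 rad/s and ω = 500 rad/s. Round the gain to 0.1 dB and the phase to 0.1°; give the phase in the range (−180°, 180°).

ω = 10: -49.6 dB, 66.4°; ω = 500: -48.2 dB, -72.6°

At ω = 10 rad/s:
zero (1 + j10·0.5) = 1 + j5 → |·| ≈ 5.099, ∠ ≈ 78.69°
zero (1 + j10·0.05) = 1 + j0.5 → |·| ≈ 1.118, ∠ ≈ 26.57°
pole (1 + j10·0.04) = 1 + j0.4 → |·| ≈ 1.077, ∠ ≈ 21.80°
pole (1 + j10·0.02) = 1 + j0.2 → |·| ≈ 1.0198, ∠ ≈ 11.31°
pole (1 + j10·0.01) = 1 + j0.1 → |·| ≈ 1.005, ∠ ≈ 5.71°
|H| = 0.00064 · 5.099 · 1.118 / (1.077 · 1.0198 · 1.005) ≈ 0.0033053
Gain = 20 log₁₀(0.0033053) ≈ -49.62 dB
∠H = (78.69° + 26.57°) − (21.80° + 11.31° + 5.71°) = 66.44°

At ω = 500 rad/s:
zero (1 + j500·0.5) = 1 + j250 → |·| ≈ 250, ∠ ≈ 89.77°
zero (1 + j500·0.05) = 1 + j25 → |·| ≈ 25.02, ∠ ≈ 87.71°
pole (1 + j500·0.04) = 1 + j20 → |·| ≈ 20.025, ∠ ≈ 87.14°
pole (1 + j500·0.02) = 1 + j10 → |·| ≈ 10.05, ∠ ≈ 84.29°
pole (1 + j500·0.01) = 1 + j5 → |·| ≈ 5.099, ∠ ≈ 78.69°
|H| = 0.00064 · 250 · 25.02 / (20.025 · 10.05 · 5.099) ≈ 0.0039011
Gain = 20 log₁₀(0.0039011) ≈ -48.18 dB
∠H = (89.77° + 87.71°) − (87.14° + 84.29° + 78.69°) = -72.64°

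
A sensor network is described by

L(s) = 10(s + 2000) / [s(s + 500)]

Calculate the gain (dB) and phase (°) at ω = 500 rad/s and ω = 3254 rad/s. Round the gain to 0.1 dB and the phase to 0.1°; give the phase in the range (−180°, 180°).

At s = jω = j500:
zero (s+2000): 2000 + j500 → |·| = √(2000²+500²) = √4250000 ≈ 2061.6, ∠ = arctan(500/2000) ≈ 14.04°
pole (s+500): 500 + j500 → |·| = √(500²+500²) = √500000 ≈ 707.11, ∠ = arctan(500/500) ≈ 45.00°
pole at origin: |s| = 500, ∠ = 90.00° (in denominator)
|L| = 10 · 2061.6 / 3.5356e+05 ≈ 0.05831
Gain = 20 log₁₀(0.05831) ≈ -24.69 dB
∠L = 14.04° − 135.00° = -120.96°

At s = jω = j3254:
zero (s+2000): 2000 + j3254 → |·| = √(2000²+3254²) = √14588516 ≈ 3819.5, ∠ = arctan(3254/2000) ≈ 58.42°
pole (s+500): 500 + j3254 → |·| = √(500²+3254²) = √10838516 ≈ 3292.2, ∠ = arctan(3254/500) ≈ 81.26°
pole at origin: |s| = 3254, ∠ = 90.00° (in denominator)
|L| = 10 · 3819.5 / 1.0713e+07 ≈ 0.0035653
Gain = 20 log₁₀(0.0035653) ≈ -48.96 dB
∠L = 58.42° − 171.26° = -112.84°

ω = 500: -24.7 dB, -121.0°; ω = 3254: -49.0 dB, -112.8°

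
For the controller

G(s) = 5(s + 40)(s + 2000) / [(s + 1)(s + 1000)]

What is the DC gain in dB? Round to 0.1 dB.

G(0) = 5·40·2000 / (1·1000) = 400
20 log₁₀(400) ≈ 52.04 dB

52.0 dB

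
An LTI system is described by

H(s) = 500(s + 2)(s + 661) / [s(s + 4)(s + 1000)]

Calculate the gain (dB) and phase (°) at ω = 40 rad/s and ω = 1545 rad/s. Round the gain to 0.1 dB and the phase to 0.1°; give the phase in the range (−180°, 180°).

ω = 40: 18.3 dB, -86.0°; ω = 1545: -10.6 dB, -80.2°

At s = jω = j40:
zero (s+2): 2 + j40 → |·| = √(2²+40²) = √1604 ≈ 40.05, ∠ = arctan(40/2) ≈ 87.14°
zero (s+661): 661 + j40 → |·| = √(661²+40²) = √438521 ≈ 662.21, ∠ = arctan(40/661) ≈ 3.46°
pole (s+4): 4 + j40 → |·| = √(4²+40²) = √1616 ≈ 40.2, ∠ = arctan(40/4) ≈ 84.29°
pole (s+1000): 1000 + j40 → |·| = √(1000²+40²) = √1001600 ≈ 1000.8, ∠ = arctan(40/1000) ≈ 2.29°
pole at origin: |s| = 40, ∠ = 90.00° (in denominator)
|H| = 500 · 26522 / 1.6093e+06 ≈ 8.2402
Gain = 20 log₁₀(8.2402) ≈ 18.32 dB
∠H = 90.60° − 176.58° = -85.98°

At s = jω = j1545:
zero (s+2): 2 + j1545 → |·| = √(2²+1545²) = √2387029 ≈ 1545, ∠ = arctan(1545/2) ≈ 89.93°
zero (s+661): 661 + j1545 → |·| = √(661²+1545²) = √2823946 ≈ 1680.5, ∠ = arctan(1545/661) ≈ 66.84°
pole (s+4): 4 + j1545 → |·| = √(4²+1545²) = √2387041 ≈ 1545, ∠ = arctan(1545/4) ≈ 89.85°
pole (s+1000): 1000 + j1545 → |·| = √(1000²+1545²) = √3387025 ≈ 1840.4, ∠ = arctan(1545/1000) ≈ 57.09°
pole at origin: |s| = 1545, ∠ = 90.00° (in denominator)
|H| = 500 · 2.5964e+06 / 4.3931e+09 ≈ 0.29551
Gain = 20 log₁₀(0.29551) ≈ -10.59 dB
∠H = 156.77° − 236.94° = -80.17°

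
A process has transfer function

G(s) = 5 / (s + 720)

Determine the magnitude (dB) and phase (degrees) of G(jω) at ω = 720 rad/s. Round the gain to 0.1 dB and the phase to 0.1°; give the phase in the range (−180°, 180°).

-46.2 dB, -45.0°

At s = jω = j720:
pole (s+720): 720 + j720 → |·| = √(720²+720²) = √1036800 ≈ 1018.2, ∠ = arctan(720/720) ≈ 45.00°
|G| = 5 / 1018.2 ≈ 0.0049106
Gain = 20 log₁₀(0.0049106) ≈ -46.18 dB
∠G = 0.00° − 45.00° = -45.00°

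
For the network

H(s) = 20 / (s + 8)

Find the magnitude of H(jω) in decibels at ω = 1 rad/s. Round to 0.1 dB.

At s = jω = j1:
pole (s+8): 8 + j1 → |·| = √(8²+1²) = √65 ≈ 8.0623, ∠ = arctan(1/8) ≈ 7.13°
|H| = 20 / 8.0623 ≈ 2.4807
Gain = 20 log₁₀(2.4807) ≈ 7.89 dB

7.9 dB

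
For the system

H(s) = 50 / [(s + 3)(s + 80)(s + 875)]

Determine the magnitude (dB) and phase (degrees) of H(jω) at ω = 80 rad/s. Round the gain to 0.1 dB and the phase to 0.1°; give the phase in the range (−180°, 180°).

-104.0 dB, -138.1°

At s = jω = j80:
pole (s+3): 3 + j80 → |·| = √(3²+80²) = √6409 ≈ 80.056, ∠ = arctan(80/3) ≈ 87.85°
pole (s+80): 80 + j80 → |·| = √(80²+80²) = √12800 ≈ 113.14, ∠ = arctan(80/80) ≈ 45.00°
pole (s+875): 875 + j80 → |·| = √(875²+80²) = √772025 ≈ 878.65, ∠ = arctan(80/875) ≈ 5.22°
|H| = 50 / 7.9584e+06 ≈ 6.2827e-06
Gain = 20 log₁₀(6.2827e-06) ≈ -104.04 dB
∠H = 0.00° − 138.07° = -138.07°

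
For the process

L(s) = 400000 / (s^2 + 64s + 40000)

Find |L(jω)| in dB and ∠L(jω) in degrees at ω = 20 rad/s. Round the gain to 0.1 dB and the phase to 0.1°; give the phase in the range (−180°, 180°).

20.1 dB, -1.9°

At s = jω = j20:
quadratic: (j20)² + 64·j20 + 40000 = 39600 + j1280 → |·| ≈ 39621, ∠ ≈ 1.85°
|L| = 400000 / 39621 ≈ 10.096
Gain = 20 log₁₀(10.096) ≈ 20.08 dB
∠L = 0.00° − 1.85° = -1.85°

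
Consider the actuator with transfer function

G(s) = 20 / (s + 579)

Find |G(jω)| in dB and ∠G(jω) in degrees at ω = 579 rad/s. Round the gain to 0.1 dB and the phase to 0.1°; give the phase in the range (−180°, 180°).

-32.2 dB, -45.0°

Substitute s = j579:
Numerator: 20 = 20 + j0
Denominator: (j579) + 579 = 579 + j579
|N| = √(20² + 0²) ≈ 20, ∠N ≈ 0.00°
|D| = √(579² + 579²) ≈ 818.83, ∠D ≈ 45.00°
|G| = 20 / 818.83 ≈ 0.024425
Gain = 20 log₁₀(0.024425) ≈ -32.24 dB
∠G = 0.00° − 45.00° = -45.00°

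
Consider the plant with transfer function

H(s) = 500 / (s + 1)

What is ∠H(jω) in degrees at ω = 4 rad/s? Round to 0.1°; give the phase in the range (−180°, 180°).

Substitute s = j4:
Numerator: 500 = 500 + j0
Denominator: (j4) + 1 = 1 + j4
|N| = √(500² + 0²) ≈ 500, ∠N ≈ 0.00°
|D| = √(1² + 4²) ≈ 4.1231, ∠D ≈ 75.96°
∠H = 0.00° − 75.96° = -75.96°

-76.0°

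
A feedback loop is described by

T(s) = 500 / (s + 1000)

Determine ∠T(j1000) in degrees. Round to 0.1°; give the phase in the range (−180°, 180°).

Substitute s = j1000:
Numerator: 500 = 500 + j0
Denominator: (j1000) + 1000 = 1000 + j1000
|N| = √(500² + 0²) ≈ 500, ∠N ≈ 0.00°
|D| = √(1000² + 1000²) ≈ 1414.2, ∠D ≈ 45.00°
∠T = 0.00° − 45.00° = -45.00°

-45.0°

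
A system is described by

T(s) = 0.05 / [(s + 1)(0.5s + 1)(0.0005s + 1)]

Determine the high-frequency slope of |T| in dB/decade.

Each pole contributes −20 dB/decade at high frequency; each zero contributes +20 dB/decade.
Net: 0 zero(s) − 3 pole(s) → -60 dB/decade.

-60 dB/decade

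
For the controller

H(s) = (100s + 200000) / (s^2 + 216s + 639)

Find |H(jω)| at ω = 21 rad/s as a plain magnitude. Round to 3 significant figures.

Substitute s = j21:
Numerator: 100(j21) + 200000 = 200000 + j2100
Denominator: (j21)^2 + 216(j21) + 639 = 198 + j4536
|N| = √(200000² + 2100²) ≈ 2.0001e+05, ∠N ≈ 0.60°
|D| = √(198² + 4536²) ≈ 4540.3, ∠D ≈ 87.50°
|H| = 2.0001e+05 / 4540.3 ≈ 44.052

44.1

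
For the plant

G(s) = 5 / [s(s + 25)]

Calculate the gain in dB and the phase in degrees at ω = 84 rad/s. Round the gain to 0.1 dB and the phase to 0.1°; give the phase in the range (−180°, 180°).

At s = jω = j84:
pole (s+25): 25 + j84 → |·| = √(25²+84²) = √7681 ≈ 87.641, ∠ = arctan(84/25) ≈ 73.43°
pole at origin: |s| = 84, ∠ = 90.00° (in denominator)
|G| = 5 / 7361.8 ≈ 0.00067918
Gain = 20 log₁₀(0.00067918) ≈ -63.36 dB
∠G = 0.00° − 163.43° = -163.43°

-63.4 dB, -163.4°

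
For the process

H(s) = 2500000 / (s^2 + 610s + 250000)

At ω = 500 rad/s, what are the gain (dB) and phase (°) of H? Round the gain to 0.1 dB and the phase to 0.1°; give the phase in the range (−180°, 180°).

At s = jω = j500:
quadratic: (j500)² + 610·j500 + 250000 = 0 + j305000 → |·| ≈ 3.05e+05, ∠ ≈ 90.00°
|H| = 2500000 / 3.05e+05 ≈ 8.1967
Gain = 20 log₁₀(8.1967) ≈ 18.27 dB
∠H = 0.00° − 90.00° = -90.00°

18.3 dB, -90.0°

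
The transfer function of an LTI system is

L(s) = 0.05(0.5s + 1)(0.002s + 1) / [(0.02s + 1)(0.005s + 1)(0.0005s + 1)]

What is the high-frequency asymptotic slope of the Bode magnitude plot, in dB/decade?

-20 dB/decade

Each pole contributes −20 dB/decade at high frequency; each zero contributes +20 dB/decade.
Net: 2 zero(s) − 3 pole(s) → -20 dB/decade.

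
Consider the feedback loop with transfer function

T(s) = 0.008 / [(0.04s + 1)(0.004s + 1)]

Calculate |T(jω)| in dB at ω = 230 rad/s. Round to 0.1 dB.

At ω = 230 rad/s:
pole (1 + j230·0.04) = 1 + j9.2 → |·| ≈ 9.2542, ∠ ≈ 83.80°
pole (1 + j230·0.004) = 1 + j0.92 → |·| ≈ 1.3588, ∠ ≈ 42.61°
|T| = 0.008 · 1 / (9.2542 · 1.3588) ≈ 0.0006362
Gain = 20 log₁₀(0.0006362) ≈ -63.93 dB

-63.9 dB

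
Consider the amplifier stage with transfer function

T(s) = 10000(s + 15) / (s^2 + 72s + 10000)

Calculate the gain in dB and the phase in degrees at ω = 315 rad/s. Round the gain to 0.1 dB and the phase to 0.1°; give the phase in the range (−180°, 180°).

30.7 dB, -78.5°

At s = jω = j315:
zero (s+15): 15 + j315 → |·| = √(15²+315²) = √99450 ≈ 315.36, ∠ = arctan(315/15) ≈ 87.27°
quadratic: (j315)² + 72·j315 + 10000 = -89225 + j22680 → |·| ≈ 92062, ∠ ≈ 165.74°
|T| = 10000 · 315.36 / 92062 ≈ 34.255
Gain = 20 log₁₀(34.255) ≈ 30.69 dB
∠T = 87.27° − 165.74° = -78.47°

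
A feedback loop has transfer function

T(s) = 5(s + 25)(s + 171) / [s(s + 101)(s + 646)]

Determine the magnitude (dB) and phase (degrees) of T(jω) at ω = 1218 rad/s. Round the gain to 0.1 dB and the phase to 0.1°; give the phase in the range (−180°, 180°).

At s = jω = j1218:
zero (s+25): 25 + j1218 → |·| = √(25²+1218²) = √1484149 ≈ 1218.3, ∠ = arctan(1218/25) ≈ 88.82°
zero (s+171): 171 + j1218 → |·| = √(171²+1218²) = √1512765 ≈ 1229.9, ∠ = arctan(1218/171) ≈ 82.01°
pole (s+101): 101 + j1218 → |·| = √(101²+1218²) = √1493725 ≈ 1222.2, ∠ = arctan(1218/101) ≈ 85.26°
pole (s+646): 646 + j1218 → |·| = √(646²+1218²) = √1900840 ≈ 1378.7, ∠ = arctan(1218/646) ≈ 62.06°
pole at origin: |s| = 1218, ∠ = 90.00° (in denominator)
|T| = 5 · 1.4984e+06 / 2.0524e+09 ≈ 0.0036504
Gain = 20 log₁₀(0.0036504) ≈ -48.75 dB
∠T = 170.83° − 237.32° = -66.49°

-48.8 dB, -66.5°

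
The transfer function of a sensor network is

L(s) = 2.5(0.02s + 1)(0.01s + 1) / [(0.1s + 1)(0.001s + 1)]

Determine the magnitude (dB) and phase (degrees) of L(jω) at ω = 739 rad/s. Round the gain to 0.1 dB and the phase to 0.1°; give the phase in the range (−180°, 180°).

9.6 dB, 42.7°

At ω = 739 rad/s:
zero (1 + j739·0.02) = 1 + j14.78 → |·| ≈ 14.814, ∠ ≈ 86.13°
zero (1 + j739·0.01) = 1 + j7.39 → |·| ≈ 7.4574, ∠ ≈ 82.29°
pole (1 + j739·0.1) = 1 + j73.9 → |·| ≈ 73.907, ∠ ≈ 89.22°
pole (1 + j739·0.001) = 1 + j0.739 → |·| ≈ 1.2434, ∠ ≈ 36.46°
|L| = 2.5 · 14.814 · 7.4574 / (73.907 · 1.2434) ≈ 3.0054
Gain = 20 log₁₀(3.0054) ≈ 9.56 dB
∠L = (86.13° + 82.29°) − (89.22° + 36.46°) = 42.74°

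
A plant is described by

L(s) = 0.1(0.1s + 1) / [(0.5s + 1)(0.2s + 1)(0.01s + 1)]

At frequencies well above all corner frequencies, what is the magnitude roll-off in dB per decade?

Each pole contributes −20 dB/decade at high frequency; each zero contributes +20 dB/decade.
Net: 1 zero(s) − 3 pole(s) → -40 dB/decade.

-40 dB/decade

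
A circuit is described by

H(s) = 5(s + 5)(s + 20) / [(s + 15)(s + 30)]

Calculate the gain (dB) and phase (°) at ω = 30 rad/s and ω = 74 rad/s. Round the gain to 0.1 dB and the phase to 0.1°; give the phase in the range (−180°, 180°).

At s = jω = j30:
zero (s+5): 5 + j30 → |·| = √(5²+30²) = √925 ≈ 30.414, ∠ = arctan(30/5) ≈ 80.54°
zero (s+20): 20 + j30 → |·| = √(20²+30²) = √1300 ≈ 36.056, ∠ = arctan(30/20) ≈ 56.31°
pole (s+15): 15 + j30 → |·| = √(15²+30²) = √1125 ≈ 33.541, ∠ = arctan(30/15) ≈ 63.43°
pole (s+30): 30 + j30 → |·| = √(30²+30²) = √1800 ≈ 42.426, ∠ = arctan(30/30) ≈ 45.00°
|H| = 5 · 1096.6 / 1423 ≈ 3.8531
Gain = 20 log₁₀(3.8531) ≈ 11.72 dB
∠H = 136.85° − 108.43° = 28.42°

At s = jω = j74:
zero (s+5): 5 + j74 → |·| = √(5²+74²) = √5501 ≈ 74.169, ∠ = arctan(74/5) ≈ 86.13°
zero (s+20): 20 + j74 → |·| = √(20²+74²) = √5876 ≈ 76.655, ∠ = arctan(74/20) ≈ 74.88°
pole (s+15): 15 + j74 → |·| = √(15²+74²) = √5701 ≈ 75.505, ∠ = arctan(74/15) ≈ 78.54°
pole (s+30): 30 + j74 → |·| = √(30²+74²) = √6376 ≈ 79.85, ∠ = arctan(74/30) ≈ 67.93°
|H| = 5 · 5685.4 / 6029.1 ≈ 4.715
Gain = 20 log₁₀(4.715) ≈ 13.47 dB
∠H = 161.01° − 146.47° = 14.54°

ω = 30: 11.7 dB, 28.4°; ω = 74: 13.5 dB, 14.5°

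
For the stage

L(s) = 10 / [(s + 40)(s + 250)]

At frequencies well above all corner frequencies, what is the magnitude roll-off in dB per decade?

Each pole contributes −20 dB/decade at high frequency; each zero contributes +20 dB/decade.
Net: 0 zero(s) − 2 pole(s) → -40 dB/decade.

-40 dB/decade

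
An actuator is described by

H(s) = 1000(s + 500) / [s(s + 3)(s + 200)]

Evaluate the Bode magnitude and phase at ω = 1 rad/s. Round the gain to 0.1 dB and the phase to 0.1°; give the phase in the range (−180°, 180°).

At s = jω = j1:
zero (s+500): 500 + j1 → |·| = √(500²+1²) = √250001 ≈ 500, ∠ = arctan(1/500) ≈ 0.11°
pole (s+3): 3 + j1 → |·| = √(3²+1²) = √10 ≈ 3.1623, ∠ = arctan(1/3) ≈ 18.43°
pole (s+200): 200 + j1 → |·| = √(200²+1²) = √40001 ≈ 200, ∠ = arctan(1/200) ≈ 0.29°
pole at origin: |s| = 1, ∠ = 90.00° (in denominator)
|H| = 1000 · 500 / 632.46 ≈ 790.56
Gain = 20 log₁₀(790.56) ≈ 57.96 dB
∠H = 0.11° − 108.72° = -108.61°

58.0 dB, -108.6°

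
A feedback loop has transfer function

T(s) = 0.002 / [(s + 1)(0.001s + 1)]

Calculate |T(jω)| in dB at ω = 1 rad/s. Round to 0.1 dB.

At ω = 1 rad/s:
pole (1 + j1·1) = 1 + j1 → |·| ≈ 1.4142, ∠ ≈ 45.00°
pole (1 + j1·0.001) = 1 + j0.001 → |·| ≈ 1, ∠ ≈ 0.06°
|T| = 0.002 · 1 / (1.4142 · 1) ≈ 0.0014142
Gain = 20 log₁₀(0.0014142) ≈ -56.99 dB

-57.0 dB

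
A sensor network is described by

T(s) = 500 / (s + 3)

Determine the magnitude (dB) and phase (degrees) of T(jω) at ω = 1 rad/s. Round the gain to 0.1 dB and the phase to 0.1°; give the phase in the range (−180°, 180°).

44.0 dB, -18.4°

Substitute s = j1:
Numerator: 500 = 500 + j0
Denominator: (j1) + 3 = 3 + j1
|N| = √(500² + 0²) ≈ 500, ∠N ≈ 0.00°
|D| = √(3² + 1²) ≈ 3.1623, ∠D ≈ 18.43°
|T| = 500 / 3.1623 ≈ 158.11
Gain = 20 log₁₀(158.11) ≈ 43.98 dB
∠T = 0.00° − 18.43° = -18.43°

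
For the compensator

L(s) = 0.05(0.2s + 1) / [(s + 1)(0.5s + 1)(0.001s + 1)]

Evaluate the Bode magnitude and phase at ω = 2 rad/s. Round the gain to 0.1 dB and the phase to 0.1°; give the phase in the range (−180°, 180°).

-35.4 dB, -86.7°

At ω = 2 rad/s:
zero (1 + j2·0.2) = 1 + j0.4 → |·| ≈ 1.077, ∠ ≈ 21.80°
pole (1 + j2·1) = 1 + j2 → |·| ≈ 2.2361, ∠ ≈ 63.43°
pole (1 + j2·0.5) = 1 + j1 → |·| ≈ 1.4142, ∠ ≈ 45.00°
pole (1 + j2·0.001) = 1 + j0.002 → |·| ≈ 1, ∠ ≈ 0.11°
|L| = 0.05 · 1.077 / (2.2361 · 1.4142 · 1) ≈ 0.017029
Gain = 20 log₁₀(0.017029) ≈ -35.38 dB
∠L = (21.80°) − (63.43° + 45.00° + 0.11°) = -86.74°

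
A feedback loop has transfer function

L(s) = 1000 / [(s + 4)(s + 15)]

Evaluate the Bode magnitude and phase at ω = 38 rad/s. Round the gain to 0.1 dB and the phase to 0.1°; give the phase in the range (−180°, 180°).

At s = jω = j38:
pole (s+4): 4 + j38 → |·| = √(4²+38²) = √1460 ≈ 38.21, ∠ = arctan(38/4) ≈ 83.99°
pole (s+15): 15 + j38 → |·| = √(15²+38²) = √1669 ≈ 40.853, ∠ = arctan(38/15) ≈ 68.46°
|L| = 1000 / 1561 ≈ 0.64061
Gain = 20 log₁₀(0.64061) ≈ -3.87 dB
∠L = 0.00° − 152.45° = -152.45°

-3.9 dB, -152.5°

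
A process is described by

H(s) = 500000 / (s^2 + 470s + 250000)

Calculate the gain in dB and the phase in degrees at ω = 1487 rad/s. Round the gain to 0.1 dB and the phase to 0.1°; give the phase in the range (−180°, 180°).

At s = jω = j1487:
quadratic: (j1487)² + 470·j1487 + 250000 = -1961169 + j698890 → |·| ≈ 2.082e+06, ∠ ≈ 160.39°
|H| = 500000 / 2.082e+06 ≈ 0.24015
Gain = 20 log₁₀(0.24015) ≈ -12.39 dB
∠H = 0.00° − 160.39° = -160.39°

-12.4 dB, -160.4°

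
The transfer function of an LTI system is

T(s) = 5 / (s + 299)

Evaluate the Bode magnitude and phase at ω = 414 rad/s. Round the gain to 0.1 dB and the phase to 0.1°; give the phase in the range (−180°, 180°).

Substitute s = j414:
Numerator: 5 = 5 + j0
Denominator: (j414) + 299 = 299 + j414
|N| = √(5² + 0²) ≈ 5, ∠N ≈ 0.00°
|D| = √(299² + 414²) ≈ 510.68, ∠D ≈ 54.16°
|T| = 5 / 510.68 ≈ 0.0097909
Gain = 20 log₁₀(0.0097909) ≈ -40.18 dB
∠T = 0.00° − 54.16° = -54.16°

-40.2 dB, -54.2°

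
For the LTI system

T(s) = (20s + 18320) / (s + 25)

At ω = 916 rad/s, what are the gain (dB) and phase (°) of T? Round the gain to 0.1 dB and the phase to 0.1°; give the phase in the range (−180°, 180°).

29.0 dB, -43.4°

Substitute s = j916:
Numerator: 20(j916) + 18320 = 18320 + j18320
Denominator: (j916) + 25 = 25 + j916
|N| = √(18320² + 18320²) ≈ 25908, ∠N ≈ 45.00°
|D| = √(25² + 916²) ≈ 916.34, ∠D ≈ 88.44°
|T| = 25908 / 916.34 ≈ 28.273
Gain = 20 log₁₀(28.273) ≈ 29.03 dB
∠T = 45.00° − 88.44° = -43.44°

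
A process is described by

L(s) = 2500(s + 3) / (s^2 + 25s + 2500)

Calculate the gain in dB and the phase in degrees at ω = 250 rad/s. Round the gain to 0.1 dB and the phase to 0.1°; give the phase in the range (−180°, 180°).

At s = jω = j250:
zero (s+3): 3 + j250 → |·| = √(3²+250²) = √62509 ≈ 250.02, ∠ = arctan(250/3) ≈ 89.31°
quadratic: (j250)² + 25·j250 + 2500 = -60000 + j6250 → |·| ≈ 60325, ∠ ≈ 174.05°
|L| = 2500 · 250.02 / 60325 ≈ 10.361
Gain = 20 log₁₀(10.361) ≈ 20.31 dB
∠L = 89.31° − 174.05° = -84.74°

20.3 dB, -84.7°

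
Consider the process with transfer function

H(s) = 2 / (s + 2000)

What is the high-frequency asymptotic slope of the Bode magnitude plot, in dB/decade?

-20 dB/decade

Each pole contributes −20 dB/decade at high frequency; each zero contributes +20 dB/decade.
Net: 0 zero(s) − 1 pole(s) → -20 dB/decade.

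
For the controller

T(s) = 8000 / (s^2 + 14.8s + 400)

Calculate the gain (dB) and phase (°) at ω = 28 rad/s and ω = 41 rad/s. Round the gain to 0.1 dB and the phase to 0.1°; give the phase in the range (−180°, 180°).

ω = 28: 23.0 dB, -132.8°; ω = 41: 15.0 dB, -154.7°

At s = jω = j28:
quadratic: (j28)² + 14.8·j28 + 400 = -384 + j414.4 → |·| ≈ 564.96, ∠ ≈ 132.82°
|T| = 8000 / 564.96 ≈ 14.16
Gain = 20 log₁₀(14.16) ≈ 23.02 dB
∠T = 0.00° − 132.82° = -132.82°

At s = jω = j41:
quadratic: (j41)² + 14.8·j41 + 400 = -1281 + j606.8 → |·| ≈ 1417.5, ∠ ≈ 154.65°
|T| = 8000 / 1417.5 ≈ 5.6437
Gain = 20 log₁₀(5.6437) ≈ 15.03 dB
∠T = 0.00° − 154.65° = -154.65°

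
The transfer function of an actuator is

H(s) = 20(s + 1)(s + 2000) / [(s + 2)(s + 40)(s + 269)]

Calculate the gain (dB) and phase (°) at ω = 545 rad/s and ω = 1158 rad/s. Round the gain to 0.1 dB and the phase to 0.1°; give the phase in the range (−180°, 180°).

ω = 545: -18.1 dB, -134.2°; ω = 1158: -29.5 dB, -134.8°

At s = jω = j545:
zero (s+1): 1 + j545 → |·| = √(1²+545²) = √297026 ≈ 545, ∠ = arctan(545/1) ≈ 89.89°
zero (s+2000): 2000 + j545 → |·| = √(2000²+545²) = √4297025 ≈ 2072.9, ∠ = arctan(545/2000) ≈ 15.24°
pole (s+2): 2 + j545 → |·| = √(2²+545²) = √297029 ≈ 545, ∠ = arctan(545/2) ≈ 89.79°
pole (s+40): 40 + j545 → |·| = √(40²+545²) = √298625 ≈ 546.47, ∠ = arctan(545/40) ≈ 85.80°
pole (s+269): 269 + j545 → |·| = √(269²+545²) = √369386 ≈ 607.77, ∠ = arctan(545/269) ≈ 63.73°
|H| = 20 · 1.1297e+06 / 1.8101e+08 ≈ 0.12482
Gain = 20 log₁₀(0.12482) ≈ -18.07 dB
∠H = 105.13° − 239.32° = -134.19°

At s = jω = j1158:
zero (s+1): 1 + j1158 → |·| = √(1²+1158²) = √1340965 ≈ 1158, ∠ = arctan(1158/1) ≈ 89.95°
zero (s+2000): 2000 + j1158 → |·| = √(2000²+1158²) = √5340964 ≈ 2311.1, ∠ = arctan(1158/2000) ≈ 30.07°
pole (s+2): 2 + j1158 → |·| = √(2²+1158²) = √1340968 ≈ 1158, ∠ = arctan(1158/2) ≈ 89.90°
pole (s+40): 40 + j1158 → |·| = √(40²+1158²) = √1342564 ≈ 1158.7, ∠ = arctan(1158/40) ≈ 88.02°
pole (s+269): 269 + j1158 → |·| = √(269²+1158²) = √1413325 ≈ 1188.8, ∠ = arctan(1158/269) ≈ 76.92°
|H| = 20 · 2.6763e+06 / 1.5951e+09 ≈ 0.033557
Gain = 20 log₁₀(0.033557) ≈ -29.48 dB
∠H = 120.02° − 254.84° = -134.82°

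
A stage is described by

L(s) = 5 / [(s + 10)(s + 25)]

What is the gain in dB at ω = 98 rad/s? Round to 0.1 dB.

At s = jω = j98:
pole (s+10): 10 + j98 → |·| = √(10²+98²) = √9704 ≈ 98.509, ∠ = arctan(98/10) ≈ 84.17°
pole (s+25): 25 + j98 → |·| = √(25²+98²) = √10229 ≈ 101.14, ∠ = arctan(98/25) ≈ 75.69°
|L| = 5 / 9963.2 ≈ 0.00050185
Gain = 20 log₁₀(0.00050185) ≈ -65.99 dB

-66.0 dB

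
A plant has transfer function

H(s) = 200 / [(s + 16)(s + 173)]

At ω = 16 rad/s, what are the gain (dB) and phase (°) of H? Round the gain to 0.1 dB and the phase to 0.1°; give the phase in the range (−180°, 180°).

At s = jω = j16:
pole (s+16): 16 + j16 → |·| = √(16²+16²) = √512 ≈ 22.627, ∠ = arctan(16/16) ≈ 45.00°
pole (s+173): 173 + j16 → |·| = √(173²+16²) = √30185 ≈ 173.74, ∠ = arctan(16/173) ≈ 5.28°
|H| = 200 / 3931.2 ≈ 0.050875
Gain = 20 log₁₀(0.050875) ≈ -25.87 dB
∠H = 0.00° − 50.28° = -50.28°

-25.9 dB, -50.3°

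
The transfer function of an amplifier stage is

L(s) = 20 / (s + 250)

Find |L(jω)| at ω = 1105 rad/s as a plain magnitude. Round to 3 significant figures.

0.0177

At s = jω = j1105:
pole (s+250): 250 + j1105 → |·| = √(250²+1105²) = √1283525 ≈ 1132.9, ∠ = arctan(1105/250) ≈ 77.25°
|L| = 20 / 1132.9 ≈ 0.017654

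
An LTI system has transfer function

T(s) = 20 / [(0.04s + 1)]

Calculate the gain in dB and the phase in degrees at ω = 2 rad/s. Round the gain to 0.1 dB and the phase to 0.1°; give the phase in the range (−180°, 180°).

At ω = 2 rad/s:
pole (1 + j2·0.04) = 1 + j0.08 → |·| ≈ 1.0032, ∠ ≈ 4.57°
|T| = 20 · 1 / (1.0032) ≈ 19.936
Gain = 20 log₁₀(19.936) ≈ 25.99 dB
∠T = (0°) − (4.57°) = -4.57°

26.0 dB, -4.6°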